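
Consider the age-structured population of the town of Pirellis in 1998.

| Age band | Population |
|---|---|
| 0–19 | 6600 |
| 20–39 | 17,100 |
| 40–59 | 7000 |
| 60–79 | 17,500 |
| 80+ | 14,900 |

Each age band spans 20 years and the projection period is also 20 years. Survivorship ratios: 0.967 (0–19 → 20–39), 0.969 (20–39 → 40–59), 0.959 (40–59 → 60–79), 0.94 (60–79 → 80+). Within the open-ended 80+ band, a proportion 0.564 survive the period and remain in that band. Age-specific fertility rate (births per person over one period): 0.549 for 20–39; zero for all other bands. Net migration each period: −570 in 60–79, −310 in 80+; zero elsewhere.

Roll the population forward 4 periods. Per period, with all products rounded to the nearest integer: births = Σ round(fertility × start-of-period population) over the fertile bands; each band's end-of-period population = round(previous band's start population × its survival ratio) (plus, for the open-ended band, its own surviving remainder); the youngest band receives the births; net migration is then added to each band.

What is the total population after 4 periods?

Numbering the groups 1..5 from youngest to oldest:
After projecting period 1:
Births: 17100 × 0.549 = 9388
Group 2: 6600 × 0.967 = 6382
Group 3: 17100 × 0.969 = 16570
Group 4: 7000 × 0.959 = 6713
Group 5: 17500 × 0.94 + 14900 × 0.564 = 16450 + 8404 = 24854
Net migration: Group 4 − 570 → 6143; Group 5 − 310 → 24544
Population now: 0–19=9388, 20–39=6382, 40–59=16570, 60–79=6143, 80+=24544
After projecting period 2:
Births: 6382 × 0.549 = 3504
Group 2: 9388 × 0.967 = 9078
Group 3: 6382 × 0.969 = 6184
Group 4: 16570 × 0.959 = 15891
Group 5: 6143 × 0.94 + 24544 × 0.564 = 5774 + 13843 = 19617
Net migration: Group 4 − 570 → 15321; Group 5 − 310 → 19307
Population now: 0–19=3504, 20–39=9078, 40–59=6184, 60–79=15321, 80+=19307
After projecting period 3:
Births: 9078 × 0.549 = 4984
Group 2: 3504 × 0.967 = 3388
Group 3: 9078 × 0.969 = 8797
Group 4: 6184 × 0.959 = 5930
Group 5: 15321 × 0.94 + 19307 × 0.564 = 14402 + 10889 = 25291
Net migration: Group 4 − 570 → 5360; Group 5 − 310 → 24981
Population now: 0–19=4984, 20–39=3388, 40–59=8797, 60–79=5360, 80+=24981
After projecting period 4:
Births: 3388 × 0.549 = 1860
Group 2: 4984 × 0.967 = 4820
Group 3: 3388 × 0.969 = 3283
Group 4: 8797 × 0.959 = 8436
Group 5: 5360 × 0.94 + 24981 × 0.564 = 5038 + 14089 = 19127
Net migration: Group 4 − 570 → 7866; Group 5 − 310 → 18817
Population now: 0–19=1860, 20–39=4820, 40–59=3283, 60–79=7866, 80+=18817
Total after period 4: 1860 + 4820 + 3283 + 7866 + 18817 = 36646

36646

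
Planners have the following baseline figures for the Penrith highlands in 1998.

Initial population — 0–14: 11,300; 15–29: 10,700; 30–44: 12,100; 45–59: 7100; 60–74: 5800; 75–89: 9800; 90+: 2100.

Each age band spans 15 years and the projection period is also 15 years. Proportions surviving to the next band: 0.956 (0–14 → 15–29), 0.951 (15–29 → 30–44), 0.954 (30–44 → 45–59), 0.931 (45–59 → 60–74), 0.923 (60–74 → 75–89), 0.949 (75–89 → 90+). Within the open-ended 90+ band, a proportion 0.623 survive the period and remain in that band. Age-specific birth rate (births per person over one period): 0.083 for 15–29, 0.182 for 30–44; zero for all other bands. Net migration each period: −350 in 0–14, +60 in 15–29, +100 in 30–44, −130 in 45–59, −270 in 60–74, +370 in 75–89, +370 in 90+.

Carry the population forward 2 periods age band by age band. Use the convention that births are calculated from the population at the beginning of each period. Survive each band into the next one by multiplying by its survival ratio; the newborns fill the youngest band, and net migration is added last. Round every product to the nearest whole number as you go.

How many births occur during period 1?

(Groups numbered youngest = 1 to oldest = 7.)
Period 1:
Births: 10700 × 0.083 = 888 ; 12100 × 0.182 = 2202 → total 3090
Group 2: 11300 × 0.956 = 10803
Group 3: 10700 × 0.951 = 10176
Group 4: 12100 × 0.954 = 11543
Group 5: 7100 × 0.931 = 6610
Group 6: 5800 × 0.923 = 5353
Group 7: 9800 × 0.949 + 2100 × 0.623 = 9300 + 1308 = 10608
Net migration: Group 1 − 350 → 2740; Group 2 + 60 → 10863; Group 3 + 100 → 10276; Group 4 − 130 → 11413; Group 5 − 270 → 6340; Group 6 + 370 → 5723; Group 7 + 370 → 10978
Population now: 0–14=2740, 15–29=10863, 30–44=10276, 45–59=11413, 60–74=6340, 75–89=5723, 90+=10978

3090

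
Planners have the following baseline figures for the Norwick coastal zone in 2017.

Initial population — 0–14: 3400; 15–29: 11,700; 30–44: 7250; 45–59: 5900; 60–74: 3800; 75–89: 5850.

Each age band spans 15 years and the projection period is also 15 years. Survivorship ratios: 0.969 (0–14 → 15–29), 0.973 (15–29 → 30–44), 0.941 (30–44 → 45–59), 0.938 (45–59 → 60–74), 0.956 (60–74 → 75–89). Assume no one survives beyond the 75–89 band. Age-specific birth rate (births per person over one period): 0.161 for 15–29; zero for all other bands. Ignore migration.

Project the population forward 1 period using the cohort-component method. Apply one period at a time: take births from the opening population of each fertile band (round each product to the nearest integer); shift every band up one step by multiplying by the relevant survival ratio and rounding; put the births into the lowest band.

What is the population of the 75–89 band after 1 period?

3633

— Period 1 —
Births: 11700 × 0.161 = 1884
15–29: 3400 × 0.969 = 3295
30–44: 11700 × 0.973 = 11384
45–59: 7250 × 0.941 = 6822
60–74: 5900 × 0.938 = 5534
75–89: 3800 × 0.956 = 3633
Population now: 0–14=1884, 15–29=3295, 30–44=11384, 45–59=6822, 60–74=5534, 75–89=3633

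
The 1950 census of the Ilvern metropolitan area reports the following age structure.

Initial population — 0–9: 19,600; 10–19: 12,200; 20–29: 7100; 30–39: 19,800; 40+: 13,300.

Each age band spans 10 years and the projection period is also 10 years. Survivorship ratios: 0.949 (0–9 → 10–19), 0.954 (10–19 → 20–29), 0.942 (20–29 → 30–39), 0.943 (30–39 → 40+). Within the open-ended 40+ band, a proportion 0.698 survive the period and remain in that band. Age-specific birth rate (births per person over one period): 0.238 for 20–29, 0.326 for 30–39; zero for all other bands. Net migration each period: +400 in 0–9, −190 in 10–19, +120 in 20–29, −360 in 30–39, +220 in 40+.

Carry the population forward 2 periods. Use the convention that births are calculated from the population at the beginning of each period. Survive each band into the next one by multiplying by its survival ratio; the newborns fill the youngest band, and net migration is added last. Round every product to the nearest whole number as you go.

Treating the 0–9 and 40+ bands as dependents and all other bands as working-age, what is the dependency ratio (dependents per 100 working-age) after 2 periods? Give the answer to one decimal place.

85.7

Period 1.
Births: 7100 * 0.238 = 1690, 19800 * 0.326 = 6455 — total 8145
10–19: 19600 * 0.949 = 18600
20–29: 12200 * 0.954 = 11639
30–39: 7100 * 0.942 = 6688
40+: 19800 * 0.943 + 13300 * 0.698 = 18671 + 9283 = 27954
Net migration: 0–9 + 400 → 8545; 10–19 − 190 → 18410; 20–29 + 120 → 11759; 30–39 − 360 → 6328; 40+ + 220 → 28174
Population now: 0–9=8545, 10–19=18410, 20–29=11759, 30–39=6328, 40+=28174
Period 2.
Births: 11759 * 0.238 = 2799, 6328 * 0.326 = 2063 — total 4862
10–19: 8545 * 0.949 = 8109
20–29: 18410 * 0.954 = 17563
30–39: 11759 * 0.942 = 11077
40+: 6328 * 0.943 + 28174 * 0.698 = 5967 + 19665 = 25632
Net migration: 0–9 + 400 → 5262; 10–19 − 190 → 7919; 20–29 + 120 → 17683; 30–39 − 360 → 10717; 40+ + 220 → 25852
Population now: 0–9=5262, 10–19=7919, 20–29=17683, 30–39=10717, 40+=25852
Dependents (band 0–9 + band 40+) = 5262 + 25852 = 31114; working-age = 36319; ratio = 31114/36319 × 100 = 85.7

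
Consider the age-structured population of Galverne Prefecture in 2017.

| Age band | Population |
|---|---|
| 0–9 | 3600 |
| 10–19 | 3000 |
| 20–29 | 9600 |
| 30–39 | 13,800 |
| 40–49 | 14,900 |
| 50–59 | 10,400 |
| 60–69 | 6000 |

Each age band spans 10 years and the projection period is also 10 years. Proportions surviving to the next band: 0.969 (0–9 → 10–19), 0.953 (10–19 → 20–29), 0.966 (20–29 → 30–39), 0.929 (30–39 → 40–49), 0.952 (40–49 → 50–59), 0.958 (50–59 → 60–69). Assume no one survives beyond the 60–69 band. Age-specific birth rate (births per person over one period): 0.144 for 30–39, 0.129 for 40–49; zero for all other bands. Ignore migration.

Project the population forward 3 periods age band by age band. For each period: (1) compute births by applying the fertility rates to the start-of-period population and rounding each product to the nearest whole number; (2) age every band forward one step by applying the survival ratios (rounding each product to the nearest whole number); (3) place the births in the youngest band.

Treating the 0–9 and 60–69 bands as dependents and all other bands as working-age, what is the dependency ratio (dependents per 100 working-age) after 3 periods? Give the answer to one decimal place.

[period 1]
Births: 13800 * 0.144 = 1987 ; 14900 * 0.129 = 1922 → 3909
10–19: 3600 * 0.969 = 3488
20–29: 3000 * 0.953 = 2859
30–39: 9600 * 0.966 = 9274
40–49: 13800 * 0.929 = 12820
50–59: 14900 * 0.952 = 14185
60–69: 10400 * 0.958 = 9963
End of period: [3909, 3488, 2859, 9274, 12820, 14185, 9963]
[period 2]
Births: 9274 * 0.144 = 1335 ; 12820 * 0.129 = 1654 → 2989
10–19: 3909 * 0.969 = 3788
20–29: 3488 * 0.953 = 3324
30–39: 2859 * 0.966 = 2762
40–49: 9274 * 0.929 = 8616
50–59: 12820 * 0.952 = 12205
60–69: 14185 * 0.958 = 13589
End of period: [2989, 3788, 3324, 2762, 8616, 12205, 13589]
[period 3]
Births: 2762 * 0.144 = 398 ; 8616 * 0.129 = 1111 → 1509
10–19: 2989 * 0.969 = 2896
20–29: 3788 * 0.953 = 3610
30–39: 3324 * 0.966 = 3211
40–49: 2762 * 0.929 = 2566
50–59: 8616 * 0.952 = 8202
60–69: 12205 * 0.958 = 11692
End of period: [1509, 2896, 3610, 3211, 2566, 8202, 11692]
Dependents (band 0–9 + band 60–69) = 1509 + 11692 = 13201; working-age = 20485; ratio = 13201/20485 × 100 = 64.4

64.4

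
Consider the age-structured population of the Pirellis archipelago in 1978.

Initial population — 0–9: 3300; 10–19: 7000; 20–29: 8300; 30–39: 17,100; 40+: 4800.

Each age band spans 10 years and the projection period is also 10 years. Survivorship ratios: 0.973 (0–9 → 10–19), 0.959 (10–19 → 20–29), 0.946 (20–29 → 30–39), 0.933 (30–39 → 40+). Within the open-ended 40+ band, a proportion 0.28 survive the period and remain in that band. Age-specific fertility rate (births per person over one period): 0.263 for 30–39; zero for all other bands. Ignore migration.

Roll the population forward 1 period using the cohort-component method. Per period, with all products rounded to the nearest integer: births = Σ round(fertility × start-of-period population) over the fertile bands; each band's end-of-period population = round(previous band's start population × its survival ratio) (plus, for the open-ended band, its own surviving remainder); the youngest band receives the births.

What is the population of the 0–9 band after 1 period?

Period 1:
Births: 17100 * 0.263 = 4497
10–19: 3300 * 0.973 = 3211
20–29: 7000 * 0.959 = 6713
30–39: 8300 * 0.946 = 7852
40+: 17100 * 0.933 + 4800 * 0.28 = 15954 + 1344 = 17298
Giving 4497 / 3211 / 6713 / 7852 / 17298.

4497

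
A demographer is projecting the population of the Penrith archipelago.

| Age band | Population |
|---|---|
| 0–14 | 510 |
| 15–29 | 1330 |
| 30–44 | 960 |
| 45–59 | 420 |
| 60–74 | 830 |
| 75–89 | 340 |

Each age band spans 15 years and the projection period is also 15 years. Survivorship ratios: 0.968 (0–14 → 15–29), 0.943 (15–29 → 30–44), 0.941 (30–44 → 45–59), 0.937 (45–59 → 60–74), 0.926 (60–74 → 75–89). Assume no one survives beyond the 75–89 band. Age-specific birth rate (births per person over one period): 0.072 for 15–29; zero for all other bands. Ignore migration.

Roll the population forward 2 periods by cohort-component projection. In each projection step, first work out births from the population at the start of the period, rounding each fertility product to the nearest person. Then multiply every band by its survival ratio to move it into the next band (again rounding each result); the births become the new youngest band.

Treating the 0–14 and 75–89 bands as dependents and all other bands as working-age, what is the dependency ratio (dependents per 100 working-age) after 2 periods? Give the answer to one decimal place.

Let band 1 be 0–14 through band 6 = 75–89.
Period 1.
Births: 1330 * 0.072 = 96
Band 2: 510 * 0.968 = 494
Band 3: 1330 * 0.943 = 1254
Band 4: 960 * 0.941 = 903
Band 5: 420 * 0.937 = 394
Band 6: 830 * 0.926 = 769
Population now: 0–14=96, 15–29=494, 30–44=1254, 45–59=903, 60–74=394, 75–89=769
Period 2.
Births: 494 * 0.072 = 36
Band 2: 96 * 0.968 = 93
Band 3: 494 * 0.943 = 466
Band 4: 1254 * 0.941 = 1180
Band 5: 903 * 0.937 = 846
Band 6: 394 * 0.926 = 365
Population now: 0–14=36, 15–29=93, 30–44=466, 45–59=1180, 60–74=846, 75–89=365
Dependents (band 0–14 + band 75–89) = 36 + 365 = 401; working-age = 2585; ratio = 401/2585 × 100 = 15.5

15.5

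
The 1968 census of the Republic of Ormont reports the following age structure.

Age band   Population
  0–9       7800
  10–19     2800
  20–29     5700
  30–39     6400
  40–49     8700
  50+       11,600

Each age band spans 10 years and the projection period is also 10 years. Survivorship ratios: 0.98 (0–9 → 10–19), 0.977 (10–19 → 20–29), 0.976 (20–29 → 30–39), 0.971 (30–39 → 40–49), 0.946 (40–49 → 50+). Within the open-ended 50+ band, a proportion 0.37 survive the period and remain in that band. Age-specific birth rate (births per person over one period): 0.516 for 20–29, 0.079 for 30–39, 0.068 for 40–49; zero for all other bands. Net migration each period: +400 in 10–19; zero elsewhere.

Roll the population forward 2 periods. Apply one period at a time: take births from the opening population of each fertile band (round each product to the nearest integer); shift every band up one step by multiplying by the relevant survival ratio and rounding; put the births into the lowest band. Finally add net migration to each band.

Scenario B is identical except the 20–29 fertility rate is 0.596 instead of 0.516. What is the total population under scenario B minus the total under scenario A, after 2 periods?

666

Call the groups 1 to 6, youngest first.
Period 1:
Births: 5700 × 0.516 = 2941 ; 6400 × 0.079 = 506 ; 8700 × 0.068 = 592 ⇒ total 4039
Group 2: 7800 × 0.98 = 7644
Group 3: 2800 × 0.977 = 2736
Group 4: 5700 × 0.976 = 5563
Group 5: 6400 × 0.971 = 6214
Group 6: 8700 × 0.946 + 11600 × 0.37 = 8230 + 4292 = 12522
Net migration: Group 2 + 400 → 8044
End of period: [4039, 8044, 2736, 5563, 6214, 12522]
Period 2:
Births: 2736 × 0.516 = 1412 ; 5563 × 0.079 = 439 ; 6214 × 0.068 = 423 ⇒ total 2274
Group 2: 4039 × 0.98 = 3958
Group 3: 8044 × 0.977 = 7859
Group 4: 2736 × 0.976 = 2670
Group 5: 5563 × 0.971 = 5402
Group 6: 6214 × 0.946 + 12522 × 0.37 = 5878 + 4633 = 10511
Net migration: Group 2 + 400 → 4358
End of period: [2274, 4358, 7859, 2670, 5402, 10511]
Scenario A total after 2 periods: 33074
Scenario B projection —
Period 1:
Births: 5700 × 0.596 = 3397 ; 6400 × 0.079 = 506 ; 8700 × 0.068 = 592 ⇒ total 4495
Group 2: 7800 × 0.98 = 7644
Group 3: 2800 × 0.977 = 2736
Group 4: 5700 × 0.976 = 5563
Group 5: 6400 × 0.971 = 6214
Group 6: 8700 × 0.946 + 11600 × 0.37 = 8230 + 4292 = 12522
Net migration: Group 2 + 400 → 8044
End of period: [4495, 8044, 2736, 5563, 6214, 12522]
Period 2:
Births: 2736 × 0.596 = 1631 ; 5563 × 0.079 = 439 ; 6214 × 0.068 = 423 ⇒ total 2493
Group 2: 4495 × 0.98 = 4405
Group 3: 8044 × 0.977 = 7859
Group 4: 2736 × 0.976 = 2670
Group 5: 5563 × 0.971 = 5402
Group 6: 6214 × 0.946 + 12522 × 0.37 = 5878 + 4633 = 10511
Net migration: Group 2 + 400 → 4805
End of period: [2493, 4805, 7859, 2670, 5402, 10511]
Scenario B total after 2 periods: 33740
Difference B − A = 33740 − 33074 = 666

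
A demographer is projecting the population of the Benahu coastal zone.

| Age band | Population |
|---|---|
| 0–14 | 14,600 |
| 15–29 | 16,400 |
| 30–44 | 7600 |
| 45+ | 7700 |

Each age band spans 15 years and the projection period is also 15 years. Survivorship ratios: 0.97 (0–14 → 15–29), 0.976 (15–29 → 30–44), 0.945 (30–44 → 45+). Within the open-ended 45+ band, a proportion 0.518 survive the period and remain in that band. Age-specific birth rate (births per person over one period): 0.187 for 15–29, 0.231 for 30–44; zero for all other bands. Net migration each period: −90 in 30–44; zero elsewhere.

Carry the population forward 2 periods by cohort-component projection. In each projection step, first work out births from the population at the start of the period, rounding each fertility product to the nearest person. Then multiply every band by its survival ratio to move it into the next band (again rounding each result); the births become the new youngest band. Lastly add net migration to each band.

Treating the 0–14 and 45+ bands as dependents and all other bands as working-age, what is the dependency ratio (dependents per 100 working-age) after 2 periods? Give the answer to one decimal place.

— Period 1 —
Births: 16400 × 0.187 = 3067  |  7600 × 0.231 = 1756 ⇒ total 4823
15–29: 14600 × 0.97 = 14162
30–44: 16400 × 0.976 = 16006
45+: 7600 × 0.945 + 7700 × 0.518 = 7182 + 3989 = 11171
Net migration: 30–44 − 90 → 15916
Giving 4823 / 14162 / 15916 / 11171.
— Period 2 —
Births: 14162 × 0.187 = 2648  |  15916 × 0.231 = 3677 ⇒ total 6325
15–29: 4823 × 0.97 = 4678
30–44: 14162 × 0.976 = 13822
45+: 15916 × 0.945 + 11171 × 0.518 = 15041 + 5787 = 20828
Net migration: 30–44 − 90 → 13732
Giving 6325 / 4678 / 13732 / 20828.
Dependents (band 0–14 + band 45+) = 6325 + 20828 = 27153; working-age = 18410; ratio = 27153/18410 × 100 = 147.5

147.5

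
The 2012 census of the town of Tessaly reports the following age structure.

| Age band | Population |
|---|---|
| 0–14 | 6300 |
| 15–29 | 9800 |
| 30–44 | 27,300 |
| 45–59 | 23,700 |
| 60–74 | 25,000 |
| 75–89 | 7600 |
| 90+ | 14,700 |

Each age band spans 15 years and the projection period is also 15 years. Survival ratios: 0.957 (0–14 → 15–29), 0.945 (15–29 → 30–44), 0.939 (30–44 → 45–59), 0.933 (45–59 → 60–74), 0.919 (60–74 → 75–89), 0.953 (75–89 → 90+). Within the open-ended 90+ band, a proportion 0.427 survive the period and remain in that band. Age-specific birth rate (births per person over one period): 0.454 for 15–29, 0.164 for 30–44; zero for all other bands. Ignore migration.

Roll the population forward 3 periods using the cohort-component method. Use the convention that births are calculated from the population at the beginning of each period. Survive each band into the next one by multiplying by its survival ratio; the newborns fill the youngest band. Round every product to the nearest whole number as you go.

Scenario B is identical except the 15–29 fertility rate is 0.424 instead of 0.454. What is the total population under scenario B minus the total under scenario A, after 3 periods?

-813

Numbering the groups 1..7 from youngest to oldest:
[period 1]
Births: 9800 × 0.454 = 4449  |  27300 × 0.164 = 4477 → 8926
Group 2: 6300 × 0.957 = 6029
Group 3: 9800 × 0.945 = 9261
Group 4: 27300 × 0.939 = 25635
Group 5: 23700 × 0.933 = 22112
Group 6: 25000 × 0.919 = 22975
Group 7: 7600 × 0.953 + 14700 × 0.427 = 7243 + 6277 = 13520
Giving 8926 / 6029 / 9261 / 25635 / 22112 / 22975 / 13520.
[period 2]
Births: 6029 × 0.454 = 2737  |  9261 × 0.164 = 1519 → 4256
Group 2: 8926 × 0.957 = 8542
Group 3: 6029 × 0.945 = 5697
Group 4: 9261 × 0.939 = 8696
Group 5: 25635 × 0.933 = 23917
Group 6: 22112 × 0.919 = 20321
Group 7: 22975 × 0.953 + 13520 × 0.427 = 21895 + 5773 = 27668
Giving 4256 / 8542 / 5697 / 8696 / 23917 / 20321 / 27668.
[period 3]
Births: 8542 × 0.454 = 3878  |  5697 × 0.164 = 934 → 4812
Group 2: 4256 × 0.957 = 4073
Group 3: 8542 × 0.945 = 8072
Group 4: 5697 × 0.939 = 5349
Group 5: 8696 × 0.933 = 8113
Group 6: 23917 × 0.919 = 21980
Group 7: 20321 × 0.953 + 27668 × 0.427 = 19366 + 11814 = 31180
Giving 4812 / 4073 / 8072 / 5349 / 8113 / 21980 / 31180.
Scenario A total after 3 periods: 83579
Scenario B projection —
[period 1]
Births: 9800 × 0.424 = 4155  |  27300 × 0.164 = 4477 → 8632
Group 2: 6300 × 0.957 = 6029
Group 3: 9800 × 0.945 = 9261
Group 4: 27300 × 0.939 = 25635
Group 5: 23700 × 0.933 = 22112
Group 6: 25000 × 0.919 = 22975
Group 7: 7600 × 0.953 + 14700 × 0.427 = 7243 + 6277 = 13520
Giving 8632 / 6029 / 9261 / 25635 / 22112 / 22975 / 13520.
[period 2]
Births: 6029 × 0.424 = 2556  |  9261 × 0.164 = 1519 → 4075
Group 2: 8632 × 0.957 = 8261
Group 3: 6029 × 0.945 = 5697
Group 4: 9261 × 0.939 = 8696
Group 5: 25635 × 0.933 = 23917
Group 6: 22112 × 0.919 = 20321
Group 7: 22975 × 0.953 + 13520 × 0.427 = 21895 + 5773 = 27668
Giving 4075 / 8261 / 5697 / 8696 / 23917 / 20321 / 27668.
[period 3]
Births: 8261 × 0.424 = 3503  |  5697 × 0.164 = 934 → 4437
Group 2: 4075 × 0.957 = 3900
Group 3: 8261 × 0.945 = 7807
Group 4: 5697 × 0.939 = 5349
Group 5: 8696 × 0.933 = 8113
Group 6: 23917 × 0.919 = 21980
Group 7: 20321 × 0.953 + 27668 × 0.427 = 19366 + 11814 = 31180
Giving 4437 / 3900 / 7807 / 5349 / 8113 / 21980 / 31180.
Scenario B total after 3 periods: 82766
Difference B − A = 82766 − 83579 = -813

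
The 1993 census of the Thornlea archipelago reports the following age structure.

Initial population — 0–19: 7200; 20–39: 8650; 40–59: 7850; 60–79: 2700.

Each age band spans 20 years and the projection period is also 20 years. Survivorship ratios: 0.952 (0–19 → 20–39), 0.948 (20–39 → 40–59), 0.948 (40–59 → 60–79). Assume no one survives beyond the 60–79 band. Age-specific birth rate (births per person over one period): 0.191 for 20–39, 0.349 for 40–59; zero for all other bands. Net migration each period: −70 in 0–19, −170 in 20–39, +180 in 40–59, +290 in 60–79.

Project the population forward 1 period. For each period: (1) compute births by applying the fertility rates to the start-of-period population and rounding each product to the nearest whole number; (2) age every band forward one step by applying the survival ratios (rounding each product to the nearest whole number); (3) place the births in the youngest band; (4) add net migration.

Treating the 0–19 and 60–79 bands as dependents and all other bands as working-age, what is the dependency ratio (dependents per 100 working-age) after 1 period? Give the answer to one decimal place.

80.0

— Period 1 —
Births: 8650 × 0.191 = 1652, 7850 × 0.349 = 2740 ⇒ total 4392
20–39: 7200 × 0.952 = 6854
40–59: 8650 × 0.948 = 8200
60–79: 7850 × 0.948 = 7442
Net migration: 0–19 − 70 → 4322; 20–39 − 170 → 6684; 40–59 + 180 → 8380; 60–79 + 290 → 7732
→ [4322, 6684, 8380, 7732]
Dependents (band 0–19 + band 60–79) = 4322 + 7732 = 12054; working-age = 15064; ratio = 12054/15064 × 100 = 80.0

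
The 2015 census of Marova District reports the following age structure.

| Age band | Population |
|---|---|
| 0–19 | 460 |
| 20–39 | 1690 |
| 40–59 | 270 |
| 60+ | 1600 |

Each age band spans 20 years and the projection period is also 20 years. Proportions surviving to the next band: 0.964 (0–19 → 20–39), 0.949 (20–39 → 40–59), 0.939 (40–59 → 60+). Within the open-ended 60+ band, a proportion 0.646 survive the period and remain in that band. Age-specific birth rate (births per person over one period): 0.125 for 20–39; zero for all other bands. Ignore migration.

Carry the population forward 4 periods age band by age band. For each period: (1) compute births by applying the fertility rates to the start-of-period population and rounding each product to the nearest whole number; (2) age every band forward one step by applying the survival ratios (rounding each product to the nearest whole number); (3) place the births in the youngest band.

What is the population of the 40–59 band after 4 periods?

50

— Period 1 —
Births: 1690 × 0.125 = 211
20–39: 460 × 0.964 = 443
40–59: 1690 × 0.949 = 1604
60+: 270 × 0.939 + 1600 × 0.646 = 254 + 1034 = 1288
Giving 211 / 443 / 1604 / 1288.
— Period 2 —
Births: 443 × 0.125 = 55
20–39: 211 × 0.964 = 203
40–59: 443 × 0.949 = 420
60+: 1604 × 0.939 + 1288 × 0.646 = 1506 + 832 = 2338
Giving 55 / 203 / 420 / 2338.
— Period 3 —
Births: 203 × 0.125 = 25
20–39: 55 × 0.964 = 53
40–59: 203 × 0.949 = 193
60+: 420 × 0.939 + 2338 × 0.646 = 394 + 1510 = 1904
Giving 25 / 53 / 193 / 1904.
— Period 4 —
Births: 53 × 0.125 = 7
20–39: 25 × 0.964 = 24
40–59: 53 × 0.949 = 50
60+: 193 × 0.939 + 1904 × 0.646 = 181 + 1230 = 1411
Giving 7 / 24 / 50 / 1411.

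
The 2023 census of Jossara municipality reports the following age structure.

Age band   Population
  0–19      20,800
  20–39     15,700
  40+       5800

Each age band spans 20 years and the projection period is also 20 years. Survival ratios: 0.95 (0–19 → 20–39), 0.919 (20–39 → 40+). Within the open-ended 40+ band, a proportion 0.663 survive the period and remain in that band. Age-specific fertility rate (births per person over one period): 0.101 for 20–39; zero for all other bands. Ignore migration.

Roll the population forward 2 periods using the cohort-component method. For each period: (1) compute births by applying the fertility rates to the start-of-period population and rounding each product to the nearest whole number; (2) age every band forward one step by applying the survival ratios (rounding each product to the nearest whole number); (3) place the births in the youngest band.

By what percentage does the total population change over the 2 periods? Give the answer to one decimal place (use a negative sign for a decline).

Period 1:
Births: 15700 * 0.101 = 1586
20–39: 20800 * 0.95 = 19760
40+: 15700 * 0.919 + 5800 * 0.663 = 14428 + 3845 = 18273
End of period: [1586, 19760, 18273]
Period 2:
Births: 19760 * 0.101 = 1996
20–39: 1586 * 0.95 = 1507
40+: 19760 * 0.919 + 18273 * 0.663 = 18159 + 12115 = 30274
End of period: [1996, 1507, 30274]
Total: 42300 → 33777; change = -8523; percentage change = -20.1%

-20.1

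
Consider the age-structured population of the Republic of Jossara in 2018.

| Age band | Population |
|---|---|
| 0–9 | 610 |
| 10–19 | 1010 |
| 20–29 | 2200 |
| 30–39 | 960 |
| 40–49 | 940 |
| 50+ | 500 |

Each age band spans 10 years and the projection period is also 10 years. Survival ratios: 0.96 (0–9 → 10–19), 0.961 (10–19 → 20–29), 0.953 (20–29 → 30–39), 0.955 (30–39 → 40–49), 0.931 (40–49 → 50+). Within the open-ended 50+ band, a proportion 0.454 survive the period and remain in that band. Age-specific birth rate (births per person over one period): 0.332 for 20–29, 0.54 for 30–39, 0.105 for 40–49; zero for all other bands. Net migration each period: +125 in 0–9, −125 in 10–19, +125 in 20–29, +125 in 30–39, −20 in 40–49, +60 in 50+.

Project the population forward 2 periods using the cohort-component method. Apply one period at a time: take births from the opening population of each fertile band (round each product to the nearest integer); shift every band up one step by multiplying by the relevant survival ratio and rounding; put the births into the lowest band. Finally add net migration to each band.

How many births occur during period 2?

1658

Let group 1 be 0–9 through group 6 = 50+.
Period 1.
Births: 2200 × 0.332 = 730  |  960 × 0.54 = 518  |  940 × 0.105 = 99 → total 1347
Group 2: 610 × 0.96 = 586
Group 3: 1010 × 0.961 = 971
Group 4: 2200 × 0.953 = 2097
Group 5: 960 × 0.955 = 917
Group 6: 940 × 0.931 + 500 × 0.454 = 875 + 227 = 1102
Net migration: Group 1 + 125 → 1472; Group 2 − 125 → 461; Group 3 + 125 → 1096; Group 4 + 125 → 2222; Group 5 − 20 → 897; Group 6 + 60 → 1162
Giving 1472 / 461 / 1096 / 2222 / 897 / 1162.
Period 2.
Births: 1096 × 0.332 = 364  |  2222 × 0.54 = 1200  |  897 × 0.105 = 94 → total 1658
Group 2: 1472 × 0.96 = 1413
Group 3: 461 × 0.961 = 443
Group 4: 1096 × 0.953 = 1044
Group 5: 2222 × 0.955 = 2122
Group 6: 897 × 0.931 + 1162 × 0.454 = 835 + 528 = 1363
Net migration: Group 1 + 125 → 1783; Group 2 − 125 → 1288; Group 3 + 125 → 568; Group 4 + 125 → 1169; Group 5 − 20 → 2102; Group 6 + 60 → 1423
Giving 1783 / 1288 / 568 / 1169 / 2102 / 1423.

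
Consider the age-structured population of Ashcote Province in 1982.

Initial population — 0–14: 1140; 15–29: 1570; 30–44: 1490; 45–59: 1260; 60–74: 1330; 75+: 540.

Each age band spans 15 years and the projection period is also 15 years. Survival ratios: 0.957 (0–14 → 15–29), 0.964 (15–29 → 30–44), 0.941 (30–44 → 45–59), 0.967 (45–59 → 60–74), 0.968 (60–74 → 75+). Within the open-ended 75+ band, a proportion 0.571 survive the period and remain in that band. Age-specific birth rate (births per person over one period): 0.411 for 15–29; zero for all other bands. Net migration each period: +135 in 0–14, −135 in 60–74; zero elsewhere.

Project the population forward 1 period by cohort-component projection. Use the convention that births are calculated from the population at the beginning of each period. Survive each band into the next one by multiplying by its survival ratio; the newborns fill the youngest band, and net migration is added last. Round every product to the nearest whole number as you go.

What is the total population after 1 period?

Period 1:
Births: 1570 × 0.411 = 645
15–29: 1140 × 0.957 = 1091
30–44: 1570 × 0.964 = 1513
45–59: 1490 × 0.941 = 1402
60–74: 1260 × 0.967 = 1218
75+: 1330 × 0.968 + 540 × 0.571 = 1287 + 308 = 1595
Net migration: 0–14 + 135 → 780; 60–74 − 135 → 1083
→ [780, 1091, 1513, 1402, 1083, 1595]
Total after period 1: 780 + 1091 + 1513 + 1402 + 1083 + 1595 = 7464

7464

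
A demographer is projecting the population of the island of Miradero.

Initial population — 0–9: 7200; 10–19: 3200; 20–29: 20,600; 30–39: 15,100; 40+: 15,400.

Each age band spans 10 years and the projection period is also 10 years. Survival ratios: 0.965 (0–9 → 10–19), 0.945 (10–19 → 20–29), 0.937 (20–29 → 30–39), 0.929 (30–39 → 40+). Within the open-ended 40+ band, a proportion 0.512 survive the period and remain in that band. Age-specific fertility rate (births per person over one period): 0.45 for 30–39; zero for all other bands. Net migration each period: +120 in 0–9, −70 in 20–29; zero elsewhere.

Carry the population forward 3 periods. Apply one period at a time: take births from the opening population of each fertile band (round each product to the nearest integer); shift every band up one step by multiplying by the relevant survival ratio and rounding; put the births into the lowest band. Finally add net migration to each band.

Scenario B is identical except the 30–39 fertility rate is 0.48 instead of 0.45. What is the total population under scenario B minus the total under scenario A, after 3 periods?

1055

Period 1:
Births: 15100 × 0.45 = 6795
10–19: 7200 × 0.965 = 6948
20–29: 3200 × 0.945 = 3024
30–39: 20600 × 0.937 = 19302
40+: 15100 × 0.929 + 15400 × 0.512 = 14028 + 7885 = 21913
Net migration: 0–9 + 120 → 6915; 20–29 − 70 → 2954
→ [6915, 6948, 2954, 19302, 21913]
Period 2:
Births: 19302 × 0.45 = 8686
10–19: 6915 × 0.965 = 6673
20–29: 6948 × 0.945 = 6566
30–39: 2954 × 0.937 = 2768
40+: 19302 × 0.929 + 21913 × 0.512 = 17932 + 11219 = 29151
Net migration: 0–9 + 120 → 8806; 20–29 − 70 → 6496
→ [8806, 6673, 6496, 2768, 29151]
Period 3:
Births: 2768 × 0.45 = 1246
10–19: 8806 × 0.965 = 8498
20–29: 6673 × 0.945 = 6306
30–39: 6496 × 0.937 = 6087
40+: 2768 × 0.929 + 29151 × 0.512 = 2571 + 14925 = 17496
Net migration: 0–9 + 120 → 1366; 20–29 − 70 → 6236
→ [1366, 8498, 6236, 6087, 17496]
Scenario A total after 3 periods: 39683
Scenario B projection —
Period 1:
Births: 15100 × 0.48 = 7248
10–19: 7200 × 0.965 = 6948
20–29: 3200 × 0.945 = 3024
30–39: 20600 × 0.937 = 19302
40+: 15100 × 0.929 + 15400 × 0.512 = 14028 + 7885 = 21913
Net migration: 0–9 + 120 → 7368; 20–29 − 70 → 2954
→ [7368, 6948, 2954, 19302, 21913]
Period 2:
Births: 19302 × 0.48 = 9265
10–19: 7368 × 0.965 = 7110
20–29: 6948 × 0.945 = 6566
30–39: 2954 × 0.937 = 2768
40+: 19302 × 0.929 + 21913 × 0.512 = 17932 + 11219 = 29151
Net migration: 0–9 + 120 → 9385; 20–29 − 70 → 6496
→ [9385, 7110, 6496, 2768, 29151]
Period 3:
Births: 2768 × 0.48 = 1329
10–19: 9385 × 0.965 = 9057
20–29: 7110 × 0.945 = 6719
30–39: 6496 × 0.937 = 6087
40+: 2768 × 0.929 + 29151 × 0.512 = 2571 + 14925 = 17496
Net migration: 0–9 + 120 → 1449; 20–29 − 70 → 6649
→ [1449, 9057, 6649, 6087, 17496]
Scenario B total after 3 periods: 40738
Difference B − A = 40738 − 39683 = 1055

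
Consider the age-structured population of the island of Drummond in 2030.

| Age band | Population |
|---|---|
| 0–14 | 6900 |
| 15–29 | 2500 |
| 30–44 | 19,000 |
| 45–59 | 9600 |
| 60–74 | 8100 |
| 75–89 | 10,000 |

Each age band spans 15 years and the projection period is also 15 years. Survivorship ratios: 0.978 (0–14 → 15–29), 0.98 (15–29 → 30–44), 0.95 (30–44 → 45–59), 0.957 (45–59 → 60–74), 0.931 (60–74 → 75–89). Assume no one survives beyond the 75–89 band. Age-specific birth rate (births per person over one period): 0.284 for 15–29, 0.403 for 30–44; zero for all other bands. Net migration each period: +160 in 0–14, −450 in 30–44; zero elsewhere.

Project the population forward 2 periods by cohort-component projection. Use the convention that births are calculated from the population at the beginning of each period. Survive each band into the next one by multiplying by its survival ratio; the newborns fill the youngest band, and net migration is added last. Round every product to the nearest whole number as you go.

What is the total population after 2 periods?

[period 1]
Births: 2500 × 0.284 = 710 ; 19000 × 0.403 = 7657 ⇒ total 8367
15–29: 6900 × 0.978 = 6748
30–44: 2500 × 0.98 = 2450
45–59: 19000 × 0.95 = 18050
60–74: 9600 × 0.957 = 9187
75–89: 8100 × 0.931 = 7541
Net migration: 0–14 + 160 → 8527; 30–44 − 450 → 2000
Giving 8527 / 6748 / 2000 / 18050 / 9187 / 7541.
[period 2]
Births: 6748 × 0.284 = 1916 ; 2000 × 0.403 = 806 ⇒ total 2722
15–29: 8527 × 0.978 = 8339
30–44: 6748 × 0.98 = 6613
45–59: 2000 × 0.95 = 1900
60–74: 18050 × 0.957 = 17274
75–89: 9187 × 0.931 = 8553
Net migration: 0–14 + 160 → 2882; 30–44 − 450 → 6163
Giving 2882 / 8339 / 6163 / 1900 / 17274 / 8553.
Total after period 2: 2882 + 8339 + 6163 + 1900 + 17274 + 8553 = 45111

45111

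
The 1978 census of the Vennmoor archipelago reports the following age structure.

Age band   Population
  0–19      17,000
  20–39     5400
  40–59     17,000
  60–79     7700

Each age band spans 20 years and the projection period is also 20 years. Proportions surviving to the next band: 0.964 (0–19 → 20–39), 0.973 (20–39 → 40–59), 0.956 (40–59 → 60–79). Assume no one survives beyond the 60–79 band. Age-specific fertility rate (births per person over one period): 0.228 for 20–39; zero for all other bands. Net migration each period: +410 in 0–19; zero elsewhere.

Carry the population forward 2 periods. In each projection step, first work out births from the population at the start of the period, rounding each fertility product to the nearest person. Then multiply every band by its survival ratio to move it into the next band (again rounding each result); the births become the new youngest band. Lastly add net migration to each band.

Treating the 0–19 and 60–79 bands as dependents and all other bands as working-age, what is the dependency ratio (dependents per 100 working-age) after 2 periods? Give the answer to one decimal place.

Let group 1 be 0–19 through group 4 = 60–79.
Period 1:
Births: 5400 * 0.228 = 1231
Group 2: 17000 * 0.964 = 16388
Group 3: 5400 * 0.973 = 5254
Group 4: 17000 * 0.956 = 16252
Net migration: Group 1 + 410 → 1641
→ [1641, 16388, 5254, 16252]
Period 2:
Births: 16388 * 0.228 = 3736
Group 2: 1641 * 0.964 = 1582
Group 3: 16388 * 0.973 = 15946
Group 4: 5254 * 0.956 = 5023
Net migration: Group 1 + 410 → 4146
→ [4146, 1582, 15946, 5023]
Dependents (band 0–19 + band 60–79) = 4146 + 5023 = 9169; working-age = 17528; ratio = 9169/17528 × 100 = 52.3

52.3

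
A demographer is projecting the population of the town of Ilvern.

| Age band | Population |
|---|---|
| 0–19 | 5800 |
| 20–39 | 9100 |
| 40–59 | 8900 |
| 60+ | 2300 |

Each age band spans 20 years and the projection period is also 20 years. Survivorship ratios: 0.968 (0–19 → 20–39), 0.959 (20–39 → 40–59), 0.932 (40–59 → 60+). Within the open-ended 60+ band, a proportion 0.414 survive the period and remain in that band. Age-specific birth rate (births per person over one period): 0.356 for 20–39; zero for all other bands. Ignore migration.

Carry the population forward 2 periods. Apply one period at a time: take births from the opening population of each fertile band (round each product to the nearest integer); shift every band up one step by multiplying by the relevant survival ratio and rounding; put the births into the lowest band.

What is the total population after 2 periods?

After projecting period 1:
Births: 9100 × 0.356 = 3240
20–39: 5800 × 0.968 = 5614
40–59: 9100 × 0.959 = 8727
60+: 8900 × 0.932 + 2300 × 0.414 = 8295 + 952 = 9247
End of period: [3240, 5614, 8727, 9247]
After projecting period 2:
Births: 5614 × 0.356 = 1999
20–39: 3240 × 0.968 = 3136
40–59: 5614 × 0.959 = 5384
60+: 8727 × 0.932 + 9247 × 0.414 = 8134 + 3828 = 11962
End of period: [1999, 3136, 5384, 11962]
Total after period 2: 1999 + 3136 + 5384 + 11962 = 22481

22481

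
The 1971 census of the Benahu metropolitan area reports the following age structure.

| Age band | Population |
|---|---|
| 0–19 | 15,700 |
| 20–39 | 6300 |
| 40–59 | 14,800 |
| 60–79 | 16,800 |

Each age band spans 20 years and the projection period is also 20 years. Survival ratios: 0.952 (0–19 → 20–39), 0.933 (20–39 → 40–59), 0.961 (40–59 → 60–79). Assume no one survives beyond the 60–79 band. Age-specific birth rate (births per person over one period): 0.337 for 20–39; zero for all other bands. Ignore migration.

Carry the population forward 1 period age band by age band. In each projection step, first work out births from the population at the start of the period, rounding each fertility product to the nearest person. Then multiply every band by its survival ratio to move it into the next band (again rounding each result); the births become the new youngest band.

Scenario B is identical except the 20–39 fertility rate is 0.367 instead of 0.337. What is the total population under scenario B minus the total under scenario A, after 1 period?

— Period 1 —
Births: 6300 * 0.337 = 2123
20–39: 15700 * 0.952 = 14946
40–59: 6300 * 0.933 = 5878
60–79: 14800 * 0.961 = 14223
→ [2123, 14946, 5878, 14223]
Scenario A total after 1 period: 37170
Scenario B projection —
— Period 1 —
Births: 6300 * 0.367 = 2312
20–39: 15700 * 0.952 = 14946
40–59: 6300 * 0.933 = 5878
60–79: 14800 * 0.961 = 14223
→ [2312, 14946, 5878, 14223]
Scenario B total after 1 period: 37359
Difference B − A = 37359 − 37170 = 189

189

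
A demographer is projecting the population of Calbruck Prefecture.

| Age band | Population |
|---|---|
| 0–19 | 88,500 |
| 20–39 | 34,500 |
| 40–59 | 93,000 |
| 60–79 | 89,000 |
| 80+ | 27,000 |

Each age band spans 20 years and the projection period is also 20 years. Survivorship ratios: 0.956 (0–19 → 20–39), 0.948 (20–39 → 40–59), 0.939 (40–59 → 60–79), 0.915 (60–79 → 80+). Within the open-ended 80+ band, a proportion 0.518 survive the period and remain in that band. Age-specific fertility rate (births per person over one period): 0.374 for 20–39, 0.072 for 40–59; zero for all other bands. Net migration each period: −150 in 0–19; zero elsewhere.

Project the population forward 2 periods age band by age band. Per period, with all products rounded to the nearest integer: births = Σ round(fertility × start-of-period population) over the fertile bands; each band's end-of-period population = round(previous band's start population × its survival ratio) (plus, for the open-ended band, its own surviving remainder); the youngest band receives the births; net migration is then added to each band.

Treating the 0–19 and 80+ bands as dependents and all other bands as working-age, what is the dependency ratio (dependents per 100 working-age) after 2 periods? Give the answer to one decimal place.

Period 1:
Births: 34500 * 0.374 = 12903  |  93000 * 0.072 = 6696 → 19599
20–39: 88500 * 0.956 = 84606
40–59: 34500 * 0.948 = 32706
60–79: 93000 * 0.939 = 87327
80+: 89000 * 0.915 + 27000 * 0.518 = 81435 + 13986 = 95421
Net migration: 0–19 − 150 → 19449
End of period: [19449, 84606, 32706, 87327, 95421]
Period 2:
Births: 84606 * 0.374 = 31643  |  32706 * 0.072 = 2355 → 33998
20–39: 19449 * 0.956 = 18593
40–59: 84606 * 0.948 = 80206
60–79: 32706 * 0.939 = 30711
80+: 87327 * 0.915 + 95421 * 0.518 = 79904 + 49428 = 129332
Net migration: 0–19 − 150 → 33848
End of period: [33848, 18593, 80206, 30711, 129332]
Dependents (band 0–19 + band 80+) = 33848 + 129332 = 163180; working-age = 129510; ratio = 163180/129510 × 100 = 126.0

126.0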